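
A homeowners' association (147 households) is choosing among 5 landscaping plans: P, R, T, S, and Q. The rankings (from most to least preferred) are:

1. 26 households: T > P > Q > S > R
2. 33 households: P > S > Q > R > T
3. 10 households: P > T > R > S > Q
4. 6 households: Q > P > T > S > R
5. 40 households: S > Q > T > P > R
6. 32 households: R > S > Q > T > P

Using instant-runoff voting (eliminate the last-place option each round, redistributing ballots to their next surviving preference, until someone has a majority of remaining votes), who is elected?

Round 1: P 43, R 32, T 26, S 40, Q 6. Eliminate Q.
Round 2: P 49, R 32, T 26, S 40. Eliminate T.
Round 3: P 75, R 32, S 40. P has a majority.

P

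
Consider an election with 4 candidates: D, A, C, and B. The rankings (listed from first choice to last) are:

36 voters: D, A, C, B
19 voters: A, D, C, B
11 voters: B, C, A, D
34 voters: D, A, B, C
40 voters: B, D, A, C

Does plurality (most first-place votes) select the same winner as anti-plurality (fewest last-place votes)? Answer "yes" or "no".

no

Plurality — first-place votes: D 70, A 19, C 0, B 51. Winner: D.
Anti-plurality — last-place votes: D 11, A 0, C 74, B 55. Winner: A.
The two methods disagree.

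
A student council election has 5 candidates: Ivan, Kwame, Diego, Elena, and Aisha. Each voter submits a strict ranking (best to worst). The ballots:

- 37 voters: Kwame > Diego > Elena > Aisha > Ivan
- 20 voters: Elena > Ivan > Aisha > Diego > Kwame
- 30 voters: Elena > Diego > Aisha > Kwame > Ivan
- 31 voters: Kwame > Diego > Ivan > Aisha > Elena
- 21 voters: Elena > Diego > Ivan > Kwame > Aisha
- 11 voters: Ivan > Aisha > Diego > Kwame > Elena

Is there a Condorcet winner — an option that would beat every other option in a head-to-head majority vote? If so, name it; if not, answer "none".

Diego

Diego vs Ivan: 119–31 for Diego.
Diego vs Kwame: 82–68 for Diego.
Diego vs Elena: 79–71 for Diego.
Diego vs Aisha: 119–31 for Diego.
Diego beats every other option head-to-head.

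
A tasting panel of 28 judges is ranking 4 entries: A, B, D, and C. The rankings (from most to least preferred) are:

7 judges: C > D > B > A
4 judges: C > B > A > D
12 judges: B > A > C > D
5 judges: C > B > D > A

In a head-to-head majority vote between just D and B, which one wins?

B

Voters preferring D to B: 7; preferring B to D: 21.
B wins the head-to-head.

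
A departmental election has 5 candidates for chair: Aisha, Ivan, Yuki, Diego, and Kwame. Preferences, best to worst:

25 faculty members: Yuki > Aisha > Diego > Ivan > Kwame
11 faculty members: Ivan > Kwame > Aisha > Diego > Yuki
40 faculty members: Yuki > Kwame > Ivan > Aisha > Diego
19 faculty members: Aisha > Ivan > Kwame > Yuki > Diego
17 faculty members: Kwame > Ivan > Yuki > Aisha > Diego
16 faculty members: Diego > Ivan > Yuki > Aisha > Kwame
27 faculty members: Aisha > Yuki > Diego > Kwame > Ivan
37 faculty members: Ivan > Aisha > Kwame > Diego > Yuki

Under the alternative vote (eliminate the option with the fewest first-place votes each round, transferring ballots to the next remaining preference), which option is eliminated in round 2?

Round 1: Aisha 46, Ivan 48, Yuki 65, Diego 16, Kwame 17. Eliminate Diego.
Round 2: Aisha 46, Ivan 64, Yuki 65, Kwame 17. Eliminate Kwame.

Kwame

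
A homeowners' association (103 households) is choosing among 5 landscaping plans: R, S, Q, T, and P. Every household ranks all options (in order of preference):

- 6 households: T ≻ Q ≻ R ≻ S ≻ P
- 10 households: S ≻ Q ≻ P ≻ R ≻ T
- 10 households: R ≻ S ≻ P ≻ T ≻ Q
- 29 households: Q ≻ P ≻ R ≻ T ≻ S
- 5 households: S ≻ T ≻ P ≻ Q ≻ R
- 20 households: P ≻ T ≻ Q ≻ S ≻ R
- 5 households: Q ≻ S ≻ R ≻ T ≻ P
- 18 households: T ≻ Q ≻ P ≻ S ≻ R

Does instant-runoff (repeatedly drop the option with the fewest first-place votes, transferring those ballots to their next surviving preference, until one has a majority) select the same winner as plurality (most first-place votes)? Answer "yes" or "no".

no

Instant-runoff — R1 R 10, S 15, Q 34, T 24, P 20 (R out); R2 S 25, Q 34, T 24, P 20 (P out); R3 S 25, Q 34, T 44 (S out); R4 Q 44, T 59 (T winner). Winner: T.
Plurality — first-place votes: R 10, S 15, Q 34, T 24, P 20. Winner: Q.
The two methods disagree.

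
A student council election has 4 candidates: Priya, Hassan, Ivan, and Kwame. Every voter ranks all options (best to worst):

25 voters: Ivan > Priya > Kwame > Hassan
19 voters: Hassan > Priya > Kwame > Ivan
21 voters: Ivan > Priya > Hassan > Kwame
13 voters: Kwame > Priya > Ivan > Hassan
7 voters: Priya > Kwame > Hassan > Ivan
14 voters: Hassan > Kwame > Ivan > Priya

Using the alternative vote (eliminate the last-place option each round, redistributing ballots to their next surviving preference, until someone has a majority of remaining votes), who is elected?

Ivan

Round 1: Priya 7, Hassan 33, Ivan 46, Kwame 13. Eliminate Priya.
Round 2: Hassan 33, Ivan 46, Kwame 20. Eliminate Kwame.
Round 3: Hassan 40, Ivan 59. Ivan has a majority.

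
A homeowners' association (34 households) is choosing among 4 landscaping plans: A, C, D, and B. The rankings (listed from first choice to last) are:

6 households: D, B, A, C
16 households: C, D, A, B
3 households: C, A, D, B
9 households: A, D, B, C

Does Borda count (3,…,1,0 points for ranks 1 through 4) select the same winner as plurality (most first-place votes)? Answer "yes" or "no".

no

Borda — scores: A 55, C 57, D 71, B 21. Winner: D.
Plurality — first-place votes: A 9, C 19, D 6, B 0. Winner: C.
The two methods disagree.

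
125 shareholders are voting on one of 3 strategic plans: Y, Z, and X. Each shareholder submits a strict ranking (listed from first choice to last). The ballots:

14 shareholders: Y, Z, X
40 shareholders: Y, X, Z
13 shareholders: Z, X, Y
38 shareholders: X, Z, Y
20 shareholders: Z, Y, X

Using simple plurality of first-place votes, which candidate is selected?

Y

First-place votes: Y 54, Z 33, X 38.
Y has the most first-place votes.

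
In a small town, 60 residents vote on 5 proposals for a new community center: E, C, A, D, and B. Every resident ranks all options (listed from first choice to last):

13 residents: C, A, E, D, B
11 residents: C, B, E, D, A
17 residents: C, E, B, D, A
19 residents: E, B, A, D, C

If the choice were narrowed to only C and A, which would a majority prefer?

Voters preferring C to A: 41; preferring A to C: 19.
C wins the head-to-head.

C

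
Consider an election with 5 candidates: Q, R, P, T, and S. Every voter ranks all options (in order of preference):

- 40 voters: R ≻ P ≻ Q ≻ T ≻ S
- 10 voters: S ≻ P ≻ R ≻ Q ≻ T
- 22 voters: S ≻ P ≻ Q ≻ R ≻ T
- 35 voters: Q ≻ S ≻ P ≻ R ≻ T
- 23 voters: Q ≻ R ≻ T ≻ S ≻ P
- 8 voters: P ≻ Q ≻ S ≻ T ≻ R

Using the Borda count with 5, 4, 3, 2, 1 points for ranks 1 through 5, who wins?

Q: 40·3 + 10·2 + 22·3 + 35·5 + 23·5 + 8·4 = 528
R: 40·5 + 10·3 + 22·2 + 35·2 + 23·4 + 8·1 = 444
P: 40·4 + 10·4 + 22·4 + 35·3 + 23·1 + 8·5 = 456
T: 40·2 + 10·1 + 22·1 + 35·1 + 23·3 + 8·2 = 232
S: 40·1 + 10·5 + 22·5 + 35·4 + 23·2 + 8·3 = 410
Q has the highest Borda score (528).

Q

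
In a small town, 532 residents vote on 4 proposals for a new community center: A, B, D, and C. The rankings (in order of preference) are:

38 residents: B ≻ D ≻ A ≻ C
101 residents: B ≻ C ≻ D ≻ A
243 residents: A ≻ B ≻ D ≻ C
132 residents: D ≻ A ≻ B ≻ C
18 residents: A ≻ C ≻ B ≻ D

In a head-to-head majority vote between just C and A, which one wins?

Voters preferring C to A: 101; preferring A to C: 431.
A wins the head-to-head.

A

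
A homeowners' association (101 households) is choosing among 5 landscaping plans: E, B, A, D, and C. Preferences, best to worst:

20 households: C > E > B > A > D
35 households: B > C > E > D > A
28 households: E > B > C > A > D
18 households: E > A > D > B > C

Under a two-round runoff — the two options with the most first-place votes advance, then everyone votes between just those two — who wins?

Round 1 first-place votes: E 46, B 35, A 0, D 0, C 20.
E and B advance.
Runoff: E is preferred to B by 66 voters; B by 35.
E wins the runoff.

E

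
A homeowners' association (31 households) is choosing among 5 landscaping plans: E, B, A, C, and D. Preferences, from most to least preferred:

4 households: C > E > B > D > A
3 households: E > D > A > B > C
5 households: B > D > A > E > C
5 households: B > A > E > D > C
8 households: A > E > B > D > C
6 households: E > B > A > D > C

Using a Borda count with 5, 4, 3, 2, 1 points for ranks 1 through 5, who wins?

E

E: 4·4 + 3·5 + 5·2 + 5·3 + 8·4 + 6·5 = 118
B: 4·3 + 3·2 + 5·5 + 5·5 + 8·3 + 6·4 = 116
A: 4·1 + 3·3 + 5·3 + 5·4 + 8·5 + 6·3 = 106
C: 4·5 + 3·1 + 5·1 + 5·1 + 8·1 + 6·1 = 47
D: 4·2 + 3·4 + 5·4 + 5·2 + 8·2 + 6·2 = 78
E has the highest Borda score (118).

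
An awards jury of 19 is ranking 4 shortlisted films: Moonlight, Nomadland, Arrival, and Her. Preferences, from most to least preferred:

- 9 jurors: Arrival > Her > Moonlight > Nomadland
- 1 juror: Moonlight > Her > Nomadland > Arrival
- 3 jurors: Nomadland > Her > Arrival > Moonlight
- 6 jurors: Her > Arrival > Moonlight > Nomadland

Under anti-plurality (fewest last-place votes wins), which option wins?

Her

Last-place votes: Moonlight 3, Nomadland 15, Arrival 1, Her 0.
Her is ranked last by the fewest voters, so Her wins.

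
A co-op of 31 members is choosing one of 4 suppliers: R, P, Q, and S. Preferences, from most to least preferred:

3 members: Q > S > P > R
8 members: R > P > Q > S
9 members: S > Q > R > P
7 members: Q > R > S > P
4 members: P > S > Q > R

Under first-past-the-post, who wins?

First-place votes: R 8, P 4, Q 10, S 9.
Q has the most first-place votes.

Q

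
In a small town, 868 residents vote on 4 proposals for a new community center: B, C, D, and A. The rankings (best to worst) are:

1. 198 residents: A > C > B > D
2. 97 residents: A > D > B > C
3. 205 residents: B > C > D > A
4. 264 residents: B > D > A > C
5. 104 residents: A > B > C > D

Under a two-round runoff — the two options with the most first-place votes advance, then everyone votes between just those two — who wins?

Round 1 first-place votes: B 469, C 0, D 0, A 399.
B and A advance.
Runoff: B is preferred to A by 469 voters; A by 399.
B wins the runoff.

B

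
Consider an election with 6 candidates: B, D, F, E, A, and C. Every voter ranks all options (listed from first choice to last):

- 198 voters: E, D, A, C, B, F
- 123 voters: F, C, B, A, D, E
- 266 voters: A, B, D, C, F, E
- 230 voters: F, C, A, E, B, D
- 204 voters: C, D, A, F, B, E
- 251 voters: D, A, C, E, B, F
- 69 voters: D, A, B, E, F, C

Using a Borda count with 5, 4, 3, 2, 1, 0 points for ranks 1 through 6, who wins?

A

B: 198·1 + 123·3 + 266·4 + 230·1 + 204·1 + 251·1 + 69·3 = 2523
D: 198·4 + 123·1 + 266·3 + 230·0 + 204·4 + 251·5 + 69·5 = 4129
F: 198·0 + 123·5 + 266·1 + 230·5 + 204·2 + 251·0 + 69·1 = 2508
E: 198·5 + 123·0 + 266·0 + 230·2 + 204·0 + 251·2 + 69·2 = 2090
A: 198·3 + 123·2 + 266·5 + 230·3 + 204·3 + 251·4 + 69·4 = 4752
C: 198·2 + 123·4 + 266·2 + 230·4 + 204·5 + 251·3 + 69·0 = 4113
A has the highest Borda score (4752).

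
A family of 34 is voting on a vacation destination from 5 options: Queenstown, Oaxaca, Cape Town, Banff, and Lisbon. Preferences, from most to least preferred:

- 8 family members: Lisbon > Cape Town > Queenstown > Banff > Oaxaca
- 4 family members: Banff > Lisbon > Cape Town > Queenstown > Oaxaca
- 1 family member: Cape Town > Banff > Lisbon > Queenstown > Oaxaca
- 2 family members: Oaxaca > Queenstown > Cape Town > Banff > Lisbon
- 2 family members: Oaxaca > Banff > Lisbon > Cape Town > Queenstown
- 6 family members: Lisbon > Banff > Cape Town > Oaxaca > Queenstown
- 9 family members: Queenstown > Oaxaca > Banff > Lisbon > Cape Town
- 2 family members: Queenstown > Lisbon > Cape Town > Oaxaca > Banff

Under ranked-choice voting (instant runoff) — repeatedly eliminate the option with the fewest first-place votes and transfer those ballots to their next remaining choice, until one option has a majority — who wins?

Round 1: Queenstown 11, Oaxaca 4, Cape Town 1, Banff 4, Lisbon 14. Eliminate Cape Town.
Round 2: Queenstown 11, Oaxaca 4, Banff 5, Lisbon 14. Eliminate Oaxaca.
Round 3: Queenstown 13, Banff 7, Lisbon 14. Eliminate Banff.
Round 4: Queenstown 13, Lisbon 21. Lisbon has a majority.

Lisbon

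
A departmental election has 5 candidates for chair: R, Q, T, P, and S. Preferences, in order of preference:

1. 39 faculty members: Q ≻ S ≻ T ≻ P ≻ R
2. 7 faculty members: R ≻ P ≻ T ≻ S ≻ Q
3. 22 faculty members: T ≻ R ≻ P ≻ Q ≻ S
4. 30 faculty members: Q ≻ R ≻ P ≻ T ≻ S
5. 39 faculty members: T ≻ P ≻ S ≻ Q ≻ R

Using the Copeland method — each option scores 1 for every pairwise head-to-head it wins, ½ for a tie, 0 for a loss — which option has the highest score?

Q

R: loses to Q, T, P, and S → score 0.
Q: beats R, T, P, and S → score 4.
T: beats R, P, and S; loses to Q → score 3.
P: beats R and S; loses to Q and T → score 2.
S: beats R; loses to Q, T, and P → score 1.
Q has the best pairwise record.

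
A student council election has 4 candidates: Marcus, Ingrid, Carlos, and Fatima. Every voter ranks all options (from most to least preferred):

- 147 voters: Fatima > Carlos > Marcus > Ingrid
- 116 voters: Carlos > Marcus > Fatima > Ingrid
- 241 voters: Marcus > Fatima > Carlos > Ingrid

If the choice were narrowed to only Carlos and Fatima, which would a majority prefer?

Fatima

Voters preferring Carlos to Fatima: 116; preferring Fatima to Carlos: 388.
Fatima wins the head-to-head.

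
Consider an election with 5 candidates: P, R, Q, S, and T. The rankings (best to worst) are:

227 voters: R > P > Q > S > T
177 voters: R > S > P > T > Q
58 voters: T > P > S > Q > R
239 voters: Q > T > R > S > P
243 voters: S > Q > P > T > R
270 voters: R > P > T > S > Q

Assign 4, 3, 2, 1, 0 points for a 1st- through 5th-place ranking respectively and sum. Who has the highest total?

P: 227·3 + 177·2 + 58·3 + 239·0 + 243·2 + 270·3 = 2505
R: 227·4 + 177·4 + 58·0 + 239·2 + 243·0 + 270·4 = 3174
Q: 227·2 + 177·0 + 58·1 + 239·4 + 243·3 + 270·0 = 2197
S: 227·1 + 177·3 + 58·2 + 239·1 + 243·4 + 270·1 = 2355
T: 227·0 + 177·1 + 58·4 + 239·3 + 243·1 + 270·2 = 1909
R has the highest Borda score (3174).

R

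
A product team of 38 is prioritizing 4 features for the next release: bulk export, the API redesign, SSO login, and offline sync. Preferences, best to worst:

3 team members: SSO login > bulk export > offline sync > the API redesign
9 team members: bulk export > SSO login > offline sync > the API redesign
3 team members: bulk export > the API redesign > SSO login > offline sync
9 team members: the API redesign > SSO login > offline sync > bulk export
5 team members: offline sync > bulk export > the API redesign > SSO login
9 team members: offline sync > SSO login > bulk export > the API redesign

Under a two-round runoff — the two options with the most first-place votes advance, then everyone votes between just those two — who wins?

offline sync

Round 1 first-place votes: bulk export 12, the API redesign 9, SSO login 3, offline sync 14.
offline sync and bulk export advance.
Runoff: offline sync is preferred to bulk export by 23 voters; bulk export by 15.
offline sync wins the runoff.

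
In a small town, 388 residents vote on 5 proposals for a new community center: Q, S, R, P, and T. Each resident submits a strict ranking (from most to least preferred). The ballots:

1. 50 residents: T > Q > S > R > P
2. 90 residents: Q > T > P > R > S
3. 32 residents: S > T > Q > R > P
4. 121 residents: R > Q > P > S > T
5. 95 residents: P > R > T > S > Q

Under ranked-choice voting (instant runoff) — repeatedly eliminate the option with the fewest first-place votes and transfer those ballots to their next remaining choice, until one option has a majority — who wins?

R

Round 1: Q 90, S 32, R 121, P 95, T 50. Eliminate S.
Round 2: Q 90, R 121, P 95, T 82. Eliminate T.
Round 3: Q 172, R 121, P 95. Eliminate P.
Round 4: Q 172, R 216. R has a majority.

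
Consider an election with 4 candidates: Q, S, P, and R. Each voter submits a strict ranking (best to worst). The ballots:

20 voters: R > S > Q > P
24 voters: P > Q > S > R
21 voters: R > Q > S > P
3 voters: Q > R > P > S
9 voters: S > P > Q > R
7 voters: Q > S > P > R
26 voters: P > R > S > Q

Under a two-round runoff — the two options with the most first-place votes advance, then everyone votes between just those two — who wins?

P

Round 1 first-place votes: Q 10, S 9, P 50, R 41.
P and R advance.
Runoff: P is preferred to R by 66 voters; R by 44.
P wins the runoff.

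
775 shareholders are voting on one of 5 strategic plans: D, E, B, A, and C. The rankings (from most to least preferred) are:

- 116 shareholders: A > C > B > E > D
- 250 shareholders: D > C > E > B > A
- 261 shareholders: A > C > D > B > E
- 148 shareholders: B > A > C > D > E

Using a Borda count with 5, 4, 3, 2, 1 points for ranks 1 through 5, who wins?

C

D: 116·1 + 250·5 + 261·3 + 148·2 = 2445
E: 116·2 + 250·3 + 261·1 + 148·1 = 1391
B: 116·3 + 250·2 + 261·2 + 148·5 = 2110
A: 116·5 + 250·1 + 261·5 + 148·4 = 2727
C: 116·4 + 250·4 + 261·4 + 148·3 = 2952
C has the highest Borda score (2952).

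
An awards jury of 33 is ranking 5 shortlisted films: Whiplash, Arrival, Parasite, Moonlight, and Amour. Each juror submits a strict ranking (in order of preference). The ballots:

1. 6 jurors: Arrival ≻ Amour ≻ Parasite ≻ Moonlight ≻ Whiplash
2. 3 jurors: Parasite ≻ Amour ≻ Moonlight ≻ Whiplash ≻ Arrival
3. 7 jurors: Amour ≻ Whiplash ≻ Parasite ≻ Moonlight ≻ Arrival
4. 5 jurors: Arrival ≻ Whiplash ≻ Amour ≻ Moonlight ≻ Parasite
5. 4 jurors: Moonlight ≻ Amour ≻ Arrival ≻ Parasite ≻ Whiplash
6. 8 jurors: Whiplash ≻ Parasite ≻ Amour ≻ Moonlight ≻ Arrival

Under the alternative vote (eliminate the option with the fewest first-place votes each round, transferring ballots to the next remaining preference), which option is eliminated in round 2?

Round 1: Whiplash 8, Arrival 11, Parasite 3, Moonlight 4, Amour 7. Eliminate Parasite.
Round 2: Whiplash 8, Arrival 11, Moonlight 4, Amour 10. Eliminate Moonlight.

Moonlight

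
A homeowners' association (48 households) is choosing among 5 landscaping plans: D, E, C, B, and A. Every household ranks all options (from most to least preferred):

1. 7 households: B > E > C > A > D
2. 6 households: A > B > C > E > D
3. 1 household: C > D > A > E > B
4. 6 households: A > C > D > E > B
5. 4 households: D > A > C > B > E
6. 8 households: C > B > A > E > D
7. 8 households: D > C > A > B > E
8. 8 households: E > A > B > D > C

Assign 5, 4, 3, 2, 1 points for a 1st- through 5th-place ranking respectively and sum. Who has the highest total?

D: 7·1 + 6·1 + 1·4 + 6·3 + 4·5 + 8·1 + 8·5 + 8·2 = 119
E: 7·4 + 6·2 + 1·2 + 6·2 + 4·1 + 8·2 + 8·1 + 8·5 = 122
C: 7·3 + 6·3 + 1·5 + 6·4 + 4·3 + 8·5 + 8·4 + 8·1 = 160
B: 7·5 + 6·4 + 1·1 + 6·1 + 4·2 + 8·4 + 8·2 + 8·3 = 146
A: 7·2 + 6·5 + 1·3 + 6·5 + 4·4 + 8·3 + 8·3 + 8·4 = 173
A has the highest Borda score (173).

A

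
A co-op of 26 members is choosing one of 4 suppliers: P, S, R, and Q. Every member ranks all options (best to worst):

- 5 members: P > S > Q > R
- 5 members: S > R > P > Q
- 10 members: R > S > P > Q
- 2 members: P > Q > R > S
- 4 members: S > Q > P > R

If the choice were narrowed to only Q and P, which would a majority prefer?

P

Voters preferring Q to P: 4; preferring P to Q: 22.
P wins the head-to-head.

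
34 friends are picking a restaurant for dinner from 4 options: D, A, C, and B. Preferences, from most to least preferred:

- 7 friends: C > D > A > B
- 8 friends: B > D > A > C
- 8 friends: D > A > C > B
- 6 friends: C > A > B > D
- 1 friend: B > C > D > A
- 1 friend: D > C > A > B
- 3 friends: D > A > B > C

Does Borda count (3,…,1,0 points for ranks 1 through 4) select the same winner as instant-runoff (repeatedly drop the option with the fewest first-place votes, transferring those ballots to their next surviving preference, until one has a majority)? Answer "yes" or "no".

Borda — scores: D 67, A 50, C 51, B 36. Winner: D.
Instant-runoff — R1 D 12, A 0, C 13, B 9 (A out); R2 D 12, C 13, B 9 (B out); R3 D 20, C 14 (D winner). Winner: D.
The two methods agree.

yes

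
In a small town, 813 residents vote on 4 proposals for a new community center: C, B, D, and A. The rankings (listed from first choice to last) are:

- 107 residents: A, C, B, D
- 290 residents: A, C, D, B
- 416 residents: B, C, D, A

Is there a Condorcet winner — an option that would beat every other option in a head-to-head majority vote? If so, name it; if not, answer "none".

B

B vs C: 416–397 for B.
B vs D: 523–290 for B.
B vs A: 416–397 for B.
B beats every other option head-to-head.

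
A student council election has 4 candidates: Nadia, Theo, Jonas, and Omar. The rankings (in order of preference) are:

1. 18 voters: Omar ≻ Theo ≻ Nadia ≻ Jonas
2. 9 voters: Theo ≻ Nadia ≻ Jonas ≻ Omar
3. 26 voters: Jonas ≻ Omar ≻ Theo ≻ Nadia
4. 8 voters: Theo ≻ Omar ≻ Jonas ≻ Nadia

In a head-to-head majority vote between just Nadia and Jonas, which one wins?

Jonas

Voters preferring Nadia to Jonas: 27; preferring Jonas to Nadia: 34.
Jonas wins the head-to-head.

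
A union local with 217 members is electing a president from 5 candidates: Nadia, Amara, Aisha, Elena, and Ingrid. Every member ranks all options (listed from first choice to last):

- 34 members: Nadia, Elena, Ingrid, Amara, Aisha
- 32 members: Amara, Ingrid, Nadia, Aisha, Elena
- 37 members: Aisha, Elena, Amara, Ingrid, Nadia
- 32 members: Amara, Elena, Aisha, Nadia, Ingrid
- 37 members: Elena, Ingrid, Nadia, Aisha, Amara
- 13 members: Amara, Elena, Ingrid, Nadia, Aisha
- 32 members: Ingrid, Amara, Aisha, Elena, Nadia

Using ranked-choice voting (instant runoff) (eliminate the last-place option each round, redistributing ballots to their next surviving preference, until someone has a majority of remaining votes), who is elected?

Round 1: Nadia 34, Amara 77, Aisha 37, Elena 37, Ingrid 32. Eliminate Ingrid.
Round 2: Nadia 34, Amara 109, Aisha 37, Elena 37. Amara has a majority.

Amara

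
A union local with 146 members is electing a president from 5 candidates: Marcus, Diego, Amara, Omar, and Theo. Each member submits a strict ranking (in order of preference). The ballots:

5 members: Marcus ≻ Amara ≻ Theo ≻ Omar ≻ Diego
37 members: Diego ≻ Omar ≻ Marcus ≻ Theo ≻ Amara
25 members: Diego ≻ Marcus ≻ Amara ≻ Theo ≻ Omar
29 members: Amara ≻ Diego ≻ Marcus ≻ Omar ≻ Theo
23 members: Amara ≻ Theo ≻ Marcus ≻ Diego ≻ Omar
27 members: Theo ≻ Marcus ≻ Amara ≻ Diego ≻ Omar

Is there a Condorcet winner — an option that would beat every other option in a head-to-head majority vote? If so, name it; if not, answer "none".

none

Checking pairwise contests:
Diego beats Marcus 91–55.
Amara beats Diego 84–62.
Marcus beats Amara 94–52.
Marcus beats Omar 109–37.
Marcus beats Theo 96–50.
Every option loses at least one head-to-head, so there is no Condorcet winner.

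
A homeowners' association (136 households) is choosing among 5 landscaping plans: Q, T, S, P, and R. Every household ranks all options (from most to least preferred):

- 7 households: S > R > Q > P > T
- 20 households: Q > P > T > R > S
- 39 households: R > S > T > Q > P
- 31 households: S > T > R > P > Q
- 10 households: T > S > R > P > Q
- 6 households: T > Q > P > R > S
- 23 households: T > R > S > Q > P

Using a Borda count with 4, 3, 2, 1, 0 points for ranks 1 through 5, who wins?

T

Q: 7·2 + 20·4 + 39·1 + 31·0 + 10·0 + 6·3 + 23·1 = 174
T: 7·0 + 20·2 + 39·2 + 31·3 + 10·4 + 6·4 + 23·4 = 367
S: 7·4 + 20·0 + 39·3 + 31·4 + 10·3 + 6·0 + 23·2 = 345
P: 7·1 + 20·3 + 39·0 + 31·1 + 10·1 + 6·2 + 23·0 = 120
R: 7·3 + 20·1 + 39·4 + 31·2 + 10·2 + 6·1 + 23·3 = 354
T has the highest Borda score (367).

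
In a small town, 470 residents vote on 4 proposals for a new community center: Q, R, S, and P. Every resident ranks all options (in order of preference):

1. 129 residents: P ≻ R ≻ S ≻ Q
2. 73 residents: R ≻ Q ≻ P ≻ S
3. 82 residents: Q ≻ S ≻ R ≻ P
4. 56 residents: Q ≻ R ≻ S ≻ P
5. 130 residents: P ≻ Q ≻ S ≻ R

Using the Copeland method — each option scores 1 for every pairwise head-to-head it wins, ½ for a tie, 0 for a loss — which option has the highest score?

Q: beats R and S; loses to P → score 2.
R: beats S; loses to Q and P → score 1.
S: loses to Q, R, and P → score 0.
P: beats Q, R, and S → score 3.
P has the best pairwise record.

P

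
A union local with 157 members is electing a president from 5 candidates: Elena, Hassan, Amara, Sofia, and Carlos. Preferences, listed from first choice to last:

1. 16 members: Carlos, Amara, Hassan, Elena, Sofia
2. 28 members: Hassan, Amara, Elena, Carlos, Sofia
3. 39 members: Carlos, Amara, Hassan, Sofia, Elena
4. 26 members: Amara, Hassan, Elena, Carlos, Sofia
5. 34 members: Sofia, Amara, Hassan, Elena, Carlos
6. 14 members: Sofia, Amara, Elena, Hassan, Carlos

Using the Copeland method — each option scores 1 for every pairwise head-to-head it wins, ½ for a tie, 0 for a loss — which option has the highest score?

Elena: beats Carlos; loses to Hassan, Amara, and Sofia → score 1.
Hassan: beats Elena, Sofia, and Carlos; loses to Amara → score 3.
Amara: beats Elena, Hassan, Sofia, and Carlos → score 4.
Sofia: beats Elena; loses to Hassan, Amara, and Carlos → score 1.
Carlos: beats Sofia; loses to Elena, Hassan, and Amara → score 1.
Amara has the best pairwise record.

Amara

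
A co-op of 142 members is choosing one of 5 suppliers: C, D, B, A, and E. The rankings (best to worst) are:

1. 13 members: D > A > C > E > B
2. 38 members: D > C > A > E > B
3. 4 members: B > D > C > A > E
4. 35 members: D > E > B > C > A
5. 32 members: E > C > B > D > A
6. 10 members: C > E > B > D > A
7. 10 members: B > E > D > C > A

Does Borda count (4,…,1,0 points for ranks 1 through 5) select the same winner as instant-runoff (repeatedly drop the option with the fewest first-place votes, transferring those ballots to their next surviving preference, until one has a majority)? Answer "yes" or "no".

yes

Borda — scores: C 329, D 418, B 210, A 119, E 344. Winner: D.
Instant-runoff — R1 C 10, D 86, B 14, A 0, E 32 (D winner). Winner: D.
The two methods agree.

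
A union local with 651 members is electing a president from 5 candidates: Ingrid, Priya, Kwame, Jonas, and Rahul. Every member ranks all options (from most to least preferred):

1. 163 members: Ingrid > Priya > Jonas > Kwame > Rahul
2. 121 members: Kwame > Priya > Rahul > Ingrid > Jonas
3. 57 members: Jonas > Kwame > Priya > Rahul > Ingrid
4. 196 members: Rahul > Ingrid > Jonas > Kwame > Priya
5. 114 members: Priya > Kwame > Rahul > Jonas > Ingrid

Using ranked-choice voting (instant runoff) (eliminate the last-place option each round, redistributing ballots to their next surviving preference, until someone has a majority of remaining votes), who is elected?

Round 1: Ingrid 163, Priya 114, Kwame 121, Jonas 57, Rahul 196. Eliminate Jonas.
Round 2: Ingrid 163, Priya 114, Kwame 178, Rahul 196. Eliminate Priya.
Round 3: Ingrid 163, Kwame 292, Rahul 196. Eliminate Ingrid.
Round 4: Kwame 455, Rahul 196. Kwame has a majority.

Kwame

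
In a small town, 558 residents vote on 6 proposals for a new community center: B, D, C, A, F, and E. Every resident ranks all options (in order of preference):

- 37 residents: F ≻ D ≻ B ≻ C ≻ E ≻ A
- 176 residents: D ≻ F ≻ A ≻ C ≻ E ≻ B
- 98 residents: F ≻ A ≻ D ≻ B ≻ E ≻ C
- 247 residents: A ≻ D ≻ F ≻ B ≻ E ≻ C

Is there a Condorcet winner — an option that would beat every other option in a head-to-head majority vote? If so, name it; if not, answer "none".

Checking pairwise contests:
D beats B 558–0.
A beats D 345–213.
B beats C 382–176.
F beats A 311–247.
D beats F 423–135.
B beats E 382–176.
Every option loses at least one head-to-head, so there is no Condorcet winner.

none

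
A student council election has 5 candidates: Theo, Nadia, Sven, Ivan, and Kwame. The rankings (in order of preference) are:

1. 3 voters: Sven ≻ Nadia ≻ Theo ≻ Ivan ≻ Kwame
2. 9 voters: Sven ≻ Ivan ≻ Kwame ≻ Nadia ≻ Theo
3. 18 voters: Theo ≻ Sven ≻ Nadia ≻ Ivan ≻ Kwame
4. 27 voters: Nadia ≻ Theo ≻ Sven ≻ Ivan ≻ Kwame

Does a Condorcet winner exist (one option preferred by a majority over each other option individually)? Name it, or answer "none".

Checking pairwise contests:
Nadia beats Theo 39–18.
Sven beats Nadia 30–27.
Theo beats Sven 45–12.
Theo beats Ivan 48–9.
Theo beats Kwame 48–9.
Every option loses at least one head-to-head, so there is no Condorcet winner.

none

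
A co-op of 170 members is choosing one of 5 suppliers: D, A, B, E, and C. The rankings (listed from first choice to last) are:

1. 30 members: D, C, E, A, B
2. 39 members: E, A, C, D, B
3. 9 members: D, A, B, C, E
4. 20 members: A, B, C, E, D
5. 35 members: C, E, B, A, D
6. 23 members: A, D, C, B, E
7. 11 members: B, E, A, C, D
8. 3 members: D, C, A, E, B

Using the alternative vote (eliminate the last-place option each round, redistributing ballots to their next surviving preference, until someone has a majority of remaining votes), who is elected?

Round 1: D 42, A 43, B 11, E 39, C 35. Eliminate B.
Round 2: D 42, A 43, E 50, C 35. Eliminate C.
Round 3: D 42, A 43, E 85. Eliminate D.
Round 4: A 55, E 115. E has a majority.

E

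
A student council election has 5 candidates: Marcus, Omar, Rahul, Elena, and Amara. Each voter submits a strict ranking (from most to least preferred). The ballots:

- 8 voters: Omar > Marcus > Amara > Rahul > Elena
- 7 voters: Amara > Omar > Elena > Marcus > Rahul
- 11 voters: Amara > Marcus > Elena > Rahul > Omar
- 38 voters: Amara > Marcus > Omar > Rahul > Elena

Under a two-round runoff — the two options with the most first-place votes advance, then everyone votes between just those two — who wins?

Amara

Round 1 first-place votes: Marcus 0, Omar 8, Rahul 0, Elena 0, Amara 56.
Amara and Omar advance.
Runoff: Amara is preferred to Omar by 56 voters; Omar by 8.
Amara wins the runoff.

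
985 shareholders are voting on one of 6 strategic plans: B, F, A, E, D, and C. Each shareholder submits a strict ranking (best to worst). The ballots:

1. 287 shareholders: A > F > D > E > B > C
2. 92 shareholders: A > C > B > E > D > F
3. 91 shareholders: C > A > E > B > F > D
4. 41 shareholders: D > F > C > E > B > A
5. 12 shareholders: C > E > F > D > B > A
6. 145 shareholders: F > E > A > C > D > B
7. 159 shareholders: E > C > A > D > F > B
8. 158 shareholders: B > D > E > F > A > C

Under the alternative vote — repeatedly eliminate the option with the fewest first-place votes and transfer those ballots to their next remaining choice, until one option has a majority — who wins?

Round 1: B 158, F 145, A 379, E 159, D 41, C 103. Eliminate D.
Round 2: B 158, F 186, A 379, E 159, C 103. Eliminate C.
Round 3: B 158, F 186, A 470, E 171. Eliminate B.
Round 4: F 186, A 470, E 329. Eliminate F.
Round 5: A 470, E 515. E has a majority.

E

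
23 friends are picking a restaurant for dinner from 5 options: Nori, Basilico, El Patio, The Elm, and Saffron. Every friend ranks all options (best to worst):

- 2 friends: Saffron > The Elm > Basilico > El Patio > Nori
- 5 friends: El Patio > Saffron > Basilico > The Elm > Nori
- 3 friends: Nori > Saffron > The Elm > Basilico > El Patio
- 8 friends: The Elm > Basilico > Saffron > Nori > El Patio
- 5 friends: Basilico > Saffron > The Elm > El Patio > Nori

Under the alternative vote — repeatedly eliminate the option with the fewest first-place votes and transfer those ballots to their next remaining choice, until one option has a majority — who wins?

The Elm

Round 1: Nori 3, Basilico 5, El Patio 5, The Elm 8, Saffron 2. Eliminate Saffron.
Round 2: Nori 3, Basilico 5, El Patio 5, The Elm 10. Eliminate Nori.
Round 3: Basilico 5, El Patio 5, The Elm 13. The Elm has a majority.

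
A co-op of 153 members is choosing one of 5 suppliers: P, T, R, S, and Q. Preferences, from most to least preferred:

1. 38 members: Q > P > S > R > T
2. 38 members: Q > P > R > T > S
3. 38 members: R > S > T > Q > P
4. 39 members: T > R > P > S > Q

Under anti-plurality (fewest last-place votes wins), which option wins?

Last-place votes: P 38, T 38, R 0, S 38, Q 39.
R is ranked last by the fewest voters, so R wins.

R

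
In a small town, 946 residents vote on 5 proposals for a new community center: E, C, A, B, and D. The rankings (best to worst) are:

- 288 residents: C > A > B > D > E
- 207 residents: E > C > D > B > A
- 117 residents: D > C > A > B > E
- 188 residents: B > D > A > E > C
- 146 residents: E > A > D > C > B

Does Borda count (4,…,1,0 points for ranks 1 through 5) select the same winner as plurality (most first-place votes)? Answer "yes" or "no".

Borda — scores: E 1600, C 2270, A 1912, B 1652, D 2026. Winner: C.
Plurality — first-place votes: E 353, C 288, A 0, B 188, D 117. Winner: E.
The two methods disagree.

no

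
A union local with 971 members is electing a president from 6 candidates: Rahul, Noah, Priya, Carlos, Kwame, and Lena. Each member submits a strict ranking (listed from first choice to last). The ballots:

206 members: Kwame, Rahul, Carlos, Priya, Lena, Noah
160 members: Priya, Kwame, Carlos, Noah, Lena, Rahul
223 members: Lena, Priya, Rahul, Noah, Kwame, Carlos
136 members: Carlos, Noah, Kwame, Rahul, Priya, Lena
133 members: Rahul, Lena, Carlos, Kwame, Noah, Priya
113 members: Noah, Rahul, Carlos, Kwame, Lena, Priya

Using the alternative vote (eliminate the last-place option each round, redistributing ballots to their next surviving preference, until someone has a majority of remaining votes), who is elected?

Kwame

Round 1: Rahul 133, Noah 113, Priya 160, Carlos 136, Kwame 206, Lena 223. Eliminate Noah.
Round 2: Rahul 246, Priya 160, Carlos 136, Kwame 206, Lena 223. Eliminate Carlos.
Round 3: Rahul 246, Priya 160, Kwame 342, Lena 223. Eliminate Priya.
Round 4: Rahul 246, Kwame 502, Lena 223. Kwame has a majority.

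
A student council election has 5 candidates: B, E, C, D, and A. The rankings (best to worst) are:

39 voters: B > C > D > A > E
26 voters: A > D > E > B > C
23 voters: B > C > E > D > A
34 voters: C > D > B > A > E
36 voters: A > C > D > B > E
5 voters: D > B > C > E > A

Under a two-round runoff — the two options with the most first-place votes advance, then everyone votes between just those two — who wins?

Round 1 first-place votes: B 62, E 0, C 34, D 5, A 62.
A and B advance.
Runoff: A is preferred to B by 62 voters; B by 101.
B wins the runoff.

B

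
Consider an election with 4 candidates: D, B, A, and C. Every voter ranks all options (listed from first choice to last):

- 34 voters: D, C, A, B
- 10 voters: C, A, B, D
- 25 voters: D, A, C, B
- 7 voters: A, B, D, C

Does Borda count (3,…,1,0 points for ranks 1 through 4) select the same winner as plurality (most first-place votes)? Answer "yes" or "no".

Borda — scores: D 184, B 24, A 125, C 123. Winner: D.
Plurality — first-place votes: D 59, B 0, A 7, C 10. Winner: D.
The two methods agree.

yes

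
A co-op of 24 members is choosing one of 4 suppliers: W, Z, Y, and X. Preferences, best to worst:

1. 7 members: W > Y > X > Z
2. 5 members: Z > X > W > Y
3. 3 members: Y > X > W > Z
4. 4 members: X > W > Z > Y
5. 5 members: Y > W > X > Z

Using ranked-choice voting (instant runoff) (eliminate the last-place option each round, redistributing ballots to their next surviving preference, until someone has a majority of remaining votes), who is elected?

W

Round 1: W 7, Z 5, Y 8, X 4. Eliminate X.
Round 2: W 11, Z 5, Y 8. Eliminate Z.
Round 3: W 16, Y 8. W has a majority.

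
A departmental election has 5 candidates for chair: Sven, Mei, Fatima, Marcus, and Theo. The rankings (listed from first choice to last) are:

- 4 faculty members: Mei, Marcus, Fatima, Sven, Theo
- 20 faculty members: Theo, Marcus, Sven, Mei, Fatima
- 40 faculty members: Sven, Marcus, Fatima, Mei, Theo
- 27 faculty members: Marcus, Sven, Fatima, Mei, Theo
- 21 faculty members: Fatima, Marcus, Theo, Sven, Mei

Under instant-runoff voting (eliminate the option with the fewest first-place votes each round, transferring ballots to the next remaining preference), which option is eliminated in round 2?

Round 1: Sven 40, Mei 4, Fatima 21, Marcus 27, Theo 20. Eliminate Mei.
Round 2: Sven 40, Fatima 21, Marcus 31, Theo 20. Eliminate Theo.

Theo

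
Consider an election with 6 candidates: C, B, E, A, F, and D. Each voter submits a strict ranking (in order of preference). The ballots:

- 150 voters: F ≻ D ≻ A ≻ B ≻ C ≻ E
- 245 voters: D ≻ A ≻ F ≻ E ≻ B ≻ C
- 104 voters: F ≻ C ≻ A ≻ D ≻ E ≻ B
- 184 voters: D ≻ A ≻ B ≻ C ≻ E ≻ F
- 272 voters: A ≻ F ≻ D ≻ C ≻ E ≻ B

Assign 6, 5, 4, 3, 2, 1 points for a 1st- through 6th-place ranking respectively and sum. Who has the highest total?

C: 150·2 + 245·1 + 104·5 + 184·3 + 272·3 = 2433
B: 150·3 + 245·2 + 104·1 + 184·4 + 272·1 = 2052
E: 150·1 + 245·3 + 104·2 + 184·2 + 272·2 = 2005
A: 150·4 + 245·5 + 104·4 + 184·5 + 272·6 = 4793
F: 150·6 + 245·4 + 104·6 + 184·1 + 272·5 = 4048
D: 150·5 + 245·6 + 104·3 + 184·6 + 272·4 = 4724
A has the highest Borda score (4793).

A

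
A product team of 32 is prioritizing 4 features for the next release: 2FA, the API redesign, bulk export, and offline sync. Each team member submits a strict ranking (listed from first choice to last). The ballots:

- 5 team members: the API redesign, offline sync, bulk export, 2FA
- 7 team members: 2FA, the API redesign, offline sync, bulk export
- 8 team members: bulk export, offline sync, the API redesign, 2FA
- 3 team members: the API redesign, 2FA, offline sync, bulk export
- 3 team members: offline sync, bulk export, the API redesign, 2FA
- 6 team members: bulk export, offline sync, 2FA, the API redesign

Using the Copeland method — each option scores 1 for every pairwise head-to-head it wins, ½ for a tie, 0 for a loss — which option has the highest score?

2FA: loses to the API redesign, bulk export, and offline sync → score 0.
the API redesign: beats 2FA; loses to bulk export and offline sync → score 1.
bulk export: beats 2FA and the API redesign; loses to offline sync → score 2.
offline sync: beats 2FA, the API redesign, and bulk export → score 3.
offline sync has the best pairwise record.

offline sync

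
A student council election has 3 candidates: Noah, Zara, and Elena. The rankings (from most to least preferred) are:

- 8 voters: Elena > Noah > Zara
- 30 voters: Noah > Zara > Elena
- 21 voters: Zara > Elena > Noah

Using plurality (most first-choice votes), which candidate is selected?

First-place votes: Noah 30, Zara 21, Elena 8.
Noah has the most first-place votes.

Noah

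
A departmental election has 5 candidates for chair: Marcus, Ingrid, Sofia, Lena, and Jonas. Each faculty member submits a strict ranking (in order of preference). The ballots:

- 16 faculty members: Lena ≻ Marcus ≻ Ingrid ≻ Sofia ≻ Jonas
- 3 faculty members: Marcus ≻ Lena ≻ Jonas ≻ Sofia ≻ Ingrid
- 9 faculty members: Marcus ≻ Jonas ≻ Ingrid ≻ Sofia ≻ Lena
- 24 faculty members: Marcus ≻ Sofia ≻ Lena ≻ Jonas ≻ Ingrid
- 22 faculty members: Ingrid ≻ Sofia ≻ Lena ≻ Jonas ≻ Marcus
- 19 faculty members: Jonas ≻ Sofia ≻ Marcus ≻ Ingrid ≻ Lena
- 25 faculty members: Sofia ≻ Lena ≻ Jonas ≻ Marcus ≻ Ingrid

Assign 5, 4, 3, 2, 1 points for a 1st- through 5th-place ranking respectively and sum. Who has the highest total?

Marcus: 16·4 + 3·5 + 9·5 + 24·5 + 22·1 + 19·3 + 25·2 = 373
Ingrid: 16·3 + 3·1 + 9·3 + 24·1 + 22·5 + 19·2 + 25·1 = 275
Sofia: 16·2 + 3·2 + 9·2 + 24·4 + 22·4 + 19·4 + 25·5 = 441
Lena: 16·5 + 3·4 + 9·1 + 24·3 + 22·3 + 19·1 + 25·4 = 358
Jonas: 16·1 + 3·3 + 9·4 + 24·2 + 22·2 + 19·5 + 25·3 = 323
Sofia has the highest Borda score (441).

Sofia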